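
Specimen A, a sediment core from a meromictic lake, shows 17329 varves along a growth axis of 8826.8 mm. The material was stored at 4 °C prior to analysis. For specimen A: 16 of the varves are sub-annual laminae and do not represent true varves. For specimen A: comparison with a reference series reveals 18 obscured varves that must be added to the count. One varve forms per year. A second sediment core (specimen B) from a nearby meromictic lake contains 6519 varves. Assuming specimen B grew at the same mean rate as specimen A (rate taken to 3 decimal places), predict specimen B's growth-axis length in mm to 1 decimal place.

Specimen A: true varve count = 17329 − 16 + 18 = 17331.
A: Extension rate ≈ 8826.8 / 17331 = 0.509 mm/yr.
B's length ≈ 0.509 × 6519 = 3318.2 mm.

3318.2 mm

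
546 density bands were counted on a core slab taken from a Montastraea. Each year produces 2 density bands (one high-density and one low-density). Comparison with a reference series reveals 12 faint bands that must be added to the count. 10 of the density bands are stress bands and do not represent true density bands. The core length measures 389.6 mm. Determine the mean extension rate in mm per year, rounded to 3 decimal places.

Correcting the raw count gives 546 − 10 + 12 = 548 true density bands.
548 density bands at 2 per year is 548 / 2 = 274 years.
Extension rate ≈ 389.6 / 274 = 1.422 mm per year.

1.422 mm per year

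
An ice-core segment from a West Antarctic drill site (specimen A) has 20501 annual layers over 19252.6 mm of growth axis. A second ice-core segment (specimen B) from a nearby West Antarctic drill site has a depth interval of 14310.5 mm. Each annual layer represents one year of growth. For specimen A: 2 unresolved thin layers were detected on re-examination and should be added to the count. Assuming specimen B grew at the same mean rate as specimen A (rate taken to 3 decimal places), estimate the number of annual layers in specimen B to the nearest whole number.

15240 annual layers

Specimen A: true annual layer count = 20501 + 2 = 20503.
A: Mean rate = 19252.6 mm / 20503 years ≈ 0.939 mm per year.
Specimen B: 14310.5 mm / 0.939 mm per year = 15240.15 years ≈ 15240 annual layers.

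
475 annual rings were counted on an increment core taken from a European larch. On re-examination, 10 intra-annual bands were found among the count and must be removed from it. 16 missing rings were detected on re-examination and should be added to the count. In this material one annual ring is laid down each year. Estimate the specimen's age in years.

481 years

True annual ring count = 475 − 10 + 16 = 481.
One annual ring per year makes the duration 481 years.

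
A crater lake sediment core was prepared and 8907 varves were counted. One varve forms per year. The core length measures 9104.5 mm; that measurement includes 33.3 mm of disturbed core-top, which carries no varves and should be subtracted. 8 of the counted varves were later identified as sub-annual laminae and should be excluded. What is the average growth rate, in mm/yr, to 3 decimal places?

1.019 mm/yr

After corrections the count is 8907 − 8 = 8899 varves.
The growth record spans 9104.5 − 33.3 = 9071.2 mm.
Extension rate ≈ 9071.2 / 8899 = 1.019 mm/yr.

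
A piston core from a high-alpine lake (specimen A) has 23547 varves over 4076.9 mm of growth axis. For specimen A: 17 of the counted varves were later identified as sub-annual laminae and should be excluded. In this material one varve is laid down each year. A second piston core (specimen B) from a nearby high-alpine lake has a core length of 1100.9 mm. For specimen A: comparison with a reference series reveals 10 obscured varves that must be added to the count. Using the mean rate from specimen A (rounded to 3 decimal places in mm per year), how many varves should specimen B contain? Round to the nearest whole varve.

6364 varves

Specimen A: after corrections the count is 23547 − 17 + 10 = 23540 varves.
A: 4076.9 mm over 23540 years gives 4076.9 / 23540 ≈ 0.173 mm/year.
For B, 1100.9 / 0.173 = 6363.58 years ≈ 6364 varves.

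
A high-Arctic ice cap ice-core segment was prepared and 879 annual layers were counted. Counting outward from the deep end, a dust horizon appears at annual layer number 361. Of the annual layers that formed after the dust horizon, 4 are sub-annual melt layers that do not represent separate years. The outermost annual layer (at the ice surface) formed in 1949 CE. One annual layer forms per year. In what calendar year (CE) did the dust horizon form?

1435 CE

Between annual layer 361 and the ice surface there are 879 − 361 = 518 annual layers.
518 − 4 false = 514 true annual layers after the dust horizon.
The annual layer at the ice surface is 1949 CE, so the dust horizon dates to 1949 − 514 = 1435 CE.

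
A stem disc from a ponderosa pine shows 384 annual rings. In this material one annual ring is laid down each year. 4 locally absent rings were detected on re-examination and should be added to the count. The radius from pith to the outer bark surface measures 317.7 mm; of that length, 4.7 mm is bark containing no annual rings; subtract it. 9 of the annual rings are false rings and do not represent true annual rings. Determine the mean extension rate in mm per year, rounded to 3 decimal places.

Correcting the raw count gives 384 − 9 + 4 = 379 true annual rings.
The growth record spans 317.7 − 4.7 = 313.0 mm.
Mean rate = 313.0 mm / 379 years ≈ 0.826 mm per year.

0.826 mm per year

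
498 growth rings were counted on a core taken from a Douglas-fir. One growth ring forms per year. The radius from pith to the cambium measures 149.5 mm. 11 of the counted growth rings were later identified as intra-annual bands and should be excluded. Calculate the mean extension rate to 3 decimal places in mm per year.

0.307 mm per year

After corrections the count is 498 − 11 = 487 growth rings.
Extension rate ≈ 149.5 / 487 = 0.307 mm per year.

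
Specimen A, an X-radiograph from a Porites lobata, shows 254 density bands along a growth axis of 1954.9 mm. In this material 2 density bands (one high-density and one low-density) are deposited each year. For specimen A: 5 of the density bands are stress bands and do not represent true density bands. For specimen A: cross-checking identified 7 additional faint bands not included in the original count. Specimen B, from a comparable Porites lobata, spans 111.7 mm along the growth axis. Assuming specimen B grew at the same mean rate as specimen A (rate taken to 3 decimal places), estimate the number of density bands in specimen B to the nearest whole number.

Specimen A: correcting the raw count gives 254 − 5 + 7 = 256 true density bands.
Specimen A: dividing by 2 density bands per year: 256 / 2 = 128 years.
A: Mean rate = 1954.9 mm / 128 years ≈ 15.273 mm per year.
B spans 111.7 / 15.273 = 7.31 years; at 2 density bands per year that is 7.31 × 2 ≈ 15 density bands.

15 density bands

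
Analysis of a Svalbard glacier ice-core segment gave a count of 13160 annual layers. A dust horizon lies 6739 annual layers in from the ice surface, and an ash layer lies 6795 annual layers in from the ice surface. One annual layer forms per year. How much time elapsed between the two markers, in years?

56 years

Separation: 6795 − 6739 = 56 annual layers.
One annual layer per year makes the interval 56 years.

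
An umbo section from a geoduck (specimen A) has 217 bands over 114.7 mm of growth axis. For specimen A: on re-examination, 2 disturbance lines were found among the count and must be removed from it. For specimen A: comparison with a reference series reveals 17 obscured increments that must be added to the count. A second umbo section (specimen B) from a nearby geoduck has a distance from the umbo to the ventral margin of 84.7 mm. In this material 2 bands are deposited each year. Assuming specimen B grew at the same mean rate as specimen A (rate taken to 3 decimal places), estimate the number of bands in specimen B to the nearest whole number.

Specimen A: adjusted count: 217 − 2 + 17 = 232 bands.
Specimen A: with 2 bands per year, 232 / 2 = 116 years.
A: 114.7 mm over 116 years gives 114.7 / 116 ≈ 0.989 mm/year.
Specimen B: 84.7 mm / 0.989 mm per year = 85.64 years; at 2 bands per year that is 85.64 × 2 ≈ 171 bands.

171 bands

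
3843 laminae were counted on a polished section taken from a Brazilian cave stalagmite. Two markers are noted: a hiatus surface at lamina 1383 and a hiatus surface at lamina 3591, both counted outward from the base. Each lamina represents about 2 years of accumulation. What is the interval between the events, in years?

4416 years

3591 − 1383 = 2208 laminae lie between the two events.
Multiplying by 2 years per lamina: 2208 × 2 = 4416 years.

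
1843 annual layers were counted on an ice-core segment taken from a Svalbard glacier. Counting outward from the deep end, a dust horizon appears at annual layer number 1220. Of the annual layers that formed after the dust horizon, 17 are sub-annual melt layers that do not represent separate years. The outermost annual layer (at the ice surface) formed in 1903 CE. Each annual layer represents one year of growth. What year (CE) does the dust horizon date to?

The dust horizon sits at annual layer 1220 from the deep end, so 1843 − 1220 = 623 annual layers formed after it.
Excluding 17 false annual layers: 623 − 17 = 606.
The annual layer at the ice surface is 1903 CE, so the dust horizon dates to 1903 − 606 = 1297 CE.

1297 CE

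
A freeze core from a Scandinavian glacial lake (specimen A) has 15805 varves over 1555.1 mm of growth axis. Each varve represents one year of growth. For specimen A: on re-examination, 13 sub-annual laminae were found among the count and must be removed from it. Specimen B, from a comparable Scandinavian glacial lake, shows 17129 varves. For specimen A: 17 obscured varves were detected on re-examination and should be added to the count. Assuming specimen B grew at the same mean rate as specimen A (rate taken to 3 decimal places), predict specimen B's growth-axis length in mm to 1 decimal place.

Specimen A: true varve count = 15805 − 13 + 17 = 15809.
A: 1555.1 mm over 15809 years gives 1555.1 / 15809 ≈ 0.098 mm/yr.
Length of B = 0.098 × 17129 = 1678.6 mm.

1678.6 mm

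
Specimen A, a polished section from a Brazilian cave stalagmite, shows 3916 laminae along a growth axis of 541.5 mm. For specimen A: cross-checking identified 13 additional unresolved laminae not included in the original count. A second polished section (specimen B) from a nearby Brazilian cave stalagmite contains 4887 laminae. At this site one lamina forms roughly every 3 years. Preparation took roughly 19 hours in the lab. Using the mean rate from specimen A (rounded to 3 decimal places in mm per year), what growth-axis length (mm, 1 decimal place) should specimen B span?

674.4 mm

Specimen A: true lamina count = 3916 + 13 = 3929.
Specimen A: multiplying by 3 years per lamina: 3929 × 3 = 11787 years.
A: Extension rate ≈ 541.5 / 11787 = 0.046 mm/yr.
Specimen B: multiplying by 3 years per lamina: 4887 × 3 = 14661 years. B's length ≈ 0.046 × 14661 = 674.4 mm.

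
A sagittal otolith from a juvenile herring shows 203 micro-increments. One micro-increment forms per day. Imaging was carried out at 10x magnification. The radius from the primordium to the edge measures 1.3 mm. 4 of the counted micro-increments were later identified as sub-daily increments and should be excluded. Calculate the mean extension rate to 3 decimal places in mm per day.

0.007 mm per day

True micro-increment count = 203 − 4 = 199.
1.3 mm over 199 days gives 1.3 / 199 ≈ 0.007 mm per day.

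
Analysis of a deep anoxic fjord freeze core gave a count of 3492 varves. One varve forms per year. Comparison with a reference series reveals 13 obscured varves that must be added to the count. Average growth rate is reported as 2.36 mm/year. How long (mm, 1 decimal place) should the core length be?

After corrections the count is 3492 + 13 = 3505 varves.
Predicted length = 2.36 mm/year × 3505 years = 8271.8 mm.

8271.8 mm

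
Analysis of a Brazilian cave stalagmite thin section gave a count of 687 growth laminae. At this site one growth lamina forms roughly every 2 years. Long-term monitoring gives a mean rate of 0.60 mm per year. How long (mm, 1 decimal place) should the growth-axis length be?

824.4 mm

687 growth laminae at 2 years each span 687 × 2 = 1374 years.
1374 years at 0.60 mm/year gives 0.60 × 1374 = 824.4 mm.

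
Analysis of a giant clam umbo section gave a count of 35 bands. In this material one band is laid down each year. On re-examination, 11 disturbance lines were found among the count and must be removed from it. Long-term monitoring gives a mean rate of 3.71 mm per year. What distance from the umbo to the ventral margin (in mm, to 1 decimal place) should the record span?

Correcting the raw count gives 35 − 11 = 24 true bands.
Predicted length = 3.71 mm/year × 24 years = 89.0 mm.

89.0 mm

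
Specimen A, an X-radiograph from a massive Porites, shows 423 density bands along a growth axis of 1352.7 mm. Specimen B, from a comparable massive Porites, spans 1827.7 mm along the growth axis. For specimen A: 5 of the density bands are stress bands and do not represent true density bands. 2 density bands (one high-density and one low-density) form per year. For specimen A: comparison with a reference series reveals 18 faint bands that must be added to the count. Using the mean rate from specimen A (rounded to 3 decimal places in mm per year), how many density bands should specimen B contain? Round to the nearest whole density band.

589 density bands

Specimen A: true density band count = 423 − 5 + 18 = 436.
Specimen A: 436 density bands at 2 per year is 436 / 2 = 218 years.
A: 1352.7 mm over 218 years gives 1352.7 / 218 ≈ 6.205 mm/year.
B spans 1827.7 / 6.205 = 294.55 years; at 2 density bands per year that is 294.55 × 2 ≈ 589 density bands.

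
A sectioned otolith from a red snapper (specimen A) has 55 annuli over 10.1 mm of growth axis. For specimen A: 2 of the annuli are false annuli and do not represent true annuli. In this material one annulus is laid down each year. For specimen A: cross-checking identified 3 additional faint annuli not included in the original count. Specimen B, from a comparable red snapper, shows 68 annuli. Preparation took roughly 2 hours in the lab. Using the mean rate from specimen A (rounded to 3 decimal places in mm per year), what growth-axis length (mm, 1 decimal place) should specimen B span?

12.2 mm

Specimen A: adjusted count: 55 − 2 + 3 = 56 annuli.
A: Extension rate ≈ 10.1 / 56 = 0.180 mm/year.
For B, 0.180 mm/year × 68 years = 12.2 mm.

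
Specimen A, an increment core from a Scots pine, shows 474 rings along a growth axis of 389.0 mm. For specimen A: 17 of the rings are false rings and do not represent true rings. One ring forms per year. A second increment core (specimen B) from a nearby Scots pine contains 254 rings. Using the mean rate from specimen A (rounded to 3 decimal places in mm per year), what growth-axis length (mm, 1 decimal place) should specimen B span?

216.2 mm

Specimen A: adjusted count: 474 − 17 = 457 rings.
A: Extension rate ≈ 389.0 / 457 = 0.851 mm/yr.
Length of B = 0.851 × 254 = 216.2 mm.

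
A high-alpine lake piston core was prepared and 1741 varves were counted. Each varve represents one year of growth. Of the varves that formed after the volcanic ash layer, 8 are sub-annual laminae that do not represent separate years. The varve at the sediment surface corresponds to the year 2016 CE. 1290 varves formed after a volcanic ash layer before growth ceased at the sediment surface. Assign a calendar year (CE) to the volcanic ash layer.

1290 varves post-date the volcanic ash layer.
1290 − 8 false = 1282 true varves after the volcanic ash layer.
2016 − 1282 = 734 CE.

734 CE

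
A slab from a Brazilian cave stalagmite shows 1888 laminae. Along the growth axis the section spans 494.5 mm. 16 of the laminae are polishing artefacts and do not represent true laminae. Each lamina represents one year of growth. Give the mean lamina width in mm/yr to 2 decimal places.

0.26 mm/yr

Adjusted count: 1888 − 16 = 1872 laminae.
494.5 mm over 1872 years gives 494.5 / 1872 ≈ 0.26 mm/yr.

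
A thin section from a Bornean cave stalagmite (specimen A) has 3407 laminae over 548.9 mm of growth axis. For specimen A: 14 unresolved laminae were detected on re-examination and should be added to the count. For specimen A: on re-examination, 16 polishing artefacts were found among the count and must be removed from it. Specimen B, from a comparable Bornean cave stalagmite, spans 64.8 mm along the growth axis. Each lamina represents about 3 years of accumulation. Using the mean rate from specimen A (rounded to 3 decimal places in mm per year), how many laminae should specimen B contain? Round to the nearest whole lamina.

400 laminae

Specimen A: true lamina count = 3407 − 16 + 14 = 3405.
Specimen A: at 3 years per lamina, 3405 × 3 = 10215 years.
A: Mean rate = 548.9 mm / 10215 years ≈ 0.054 mm/year.
B spans 64.8 / 0.054 = 1200.00 years; at 3 years per lamina that is 1200.00 / 3 ≈ 400 laminae.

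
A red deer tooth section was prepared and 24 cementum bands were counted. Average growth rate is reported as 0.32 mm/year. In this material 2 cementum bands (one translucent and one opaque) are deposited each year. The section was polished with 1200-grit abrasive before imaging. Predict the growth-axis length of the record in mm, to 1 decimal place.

3.8 mm

Dividing by 2 cementum bands per year: 24 / 2 = 12 years.
Length ≈ 0.32 × 12 = 3.8 mm.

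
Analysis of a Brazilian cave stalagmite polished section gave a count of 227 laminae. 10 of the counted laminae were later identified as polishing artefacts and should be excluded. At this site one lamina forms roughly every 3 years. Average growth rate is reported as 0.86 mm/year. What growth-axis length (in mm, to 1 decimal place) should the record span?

Adjusted count: 227 − 10 = 217 laminae.
At 3 years per lamina, 217 × 3 = 651 years.
651 years at 0.86 mm/year gives 0.86 × 651 = 559.9 mm.

559.9 mm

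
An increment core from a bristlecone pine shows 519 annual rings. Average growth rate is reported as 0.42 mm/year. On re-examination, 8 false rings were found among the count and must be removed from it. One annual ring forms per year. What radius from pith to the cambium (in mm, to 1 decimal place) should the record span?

After corrections the count is 519 − 8 = 511 annual rings.
Length ≈ 0.42 × 511 = 214.6 mm.

214.6 mm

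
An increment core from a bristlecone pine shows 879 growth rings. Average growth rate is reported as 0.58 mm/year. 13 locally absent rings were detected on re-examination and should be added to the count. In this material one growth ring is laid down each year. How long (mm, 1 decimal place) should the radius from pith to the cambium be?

Adjusted count: 879 + 13 = 892 growth rings.
892 years at 0.58 mm/year gives 0.58 × 892 = 517.4 mm.

517.4 mm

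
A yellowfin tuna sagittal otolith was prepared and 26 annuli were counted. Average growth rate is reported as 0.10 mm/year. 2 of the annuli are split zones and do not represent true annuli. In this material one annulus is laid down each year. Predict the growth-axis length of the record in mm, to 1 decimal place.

2.4 mm

After corrections the count is 26 − 2 = 24 annuli.
Length ≈ 0.10 × 24 = 2.4 mm.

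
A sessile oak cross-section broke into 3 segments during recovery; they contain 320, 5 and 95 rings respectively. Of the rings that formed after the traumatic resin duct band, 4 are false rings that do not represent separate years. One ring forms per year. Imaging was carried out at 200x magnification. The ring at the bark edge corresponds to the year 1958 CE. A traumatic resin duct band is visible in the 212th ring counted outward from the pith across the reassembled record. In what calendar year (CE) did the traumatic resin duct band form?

Total rings = 320 + 5 + 95 = 420.
420 − 212 = 208 rings lie beyond the traumatic resin duct band toward the bark edge.
Excluding 4 false rings: 208 − 4 = 204.
Counting back 204 years from 1958 CE places the traumatic resin duct band in 1958 − 204 = 1754 CE.

1754 CE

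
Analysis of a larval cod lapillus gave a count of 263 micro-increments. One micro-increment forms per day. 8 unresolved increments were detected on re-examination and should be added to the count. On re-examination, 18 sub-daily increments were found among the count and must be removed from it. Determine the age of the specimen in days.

253 days

After corrections the count is 263 − 18 + 8 = 253 micro-increments.
One micro-increment per day makes the duration 253 days.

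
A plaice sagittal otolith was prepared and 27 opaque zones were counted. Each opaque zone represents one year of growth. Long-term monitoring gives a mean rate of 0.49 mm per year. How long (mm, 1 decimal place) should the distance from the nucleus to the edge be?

The record spans 27 years at 0.49 mm per year.
Length ≈ 0.49 × 27 = 13.2 mm.

13.2 mm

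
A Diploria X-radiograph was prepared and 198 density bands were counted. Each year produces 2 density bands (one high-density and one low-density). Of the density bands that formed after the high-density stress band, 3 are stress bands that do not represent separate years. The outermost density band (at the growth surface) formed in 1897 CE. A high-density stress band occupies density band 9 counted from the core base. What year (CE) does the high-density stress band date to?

Between density band 9 and the growth surface there are 198 − 9 = 189 density bands.
Excluding 3 false density bands: 189 − 3 = 186.
With 2 density bands per year, 186 / 2 = 93 years.
Counting back 93 years from 1897 CE places the high-density stress band in 1897 − 93 = 1804 CE.

1804 CE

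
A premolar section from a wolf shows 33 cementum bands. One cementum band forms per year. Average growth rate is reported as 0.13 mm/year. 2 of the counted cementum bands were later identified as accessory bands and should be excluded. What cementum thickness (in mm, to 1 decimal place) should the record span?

Adjusted count: 33 − 2 = 31 cementum bands.
Length ≈ 0.13 × 31 = 4.0 mm.

4.0 mm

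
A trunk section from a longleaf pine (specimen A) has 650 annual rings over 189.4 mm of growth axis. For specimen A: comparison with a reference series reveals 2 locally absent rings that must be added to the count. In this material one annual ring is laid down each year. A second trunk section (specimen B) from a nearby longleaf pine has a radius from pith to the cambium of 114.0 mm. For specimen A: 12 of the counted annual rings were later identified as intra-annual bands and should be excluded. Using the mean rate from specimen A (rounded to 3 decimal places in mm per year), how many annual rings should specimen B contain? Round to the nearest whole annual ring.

Specimen A: true annual ring count = 650 − 12 + 2 = 640.
A: Mean rate = 189.4 mm / 640 years ≈ 0.296 mm/year.
Specimen B: 114.0 mm / 0.296 mm per year = 385.14 years ≈ 385 annual rings.

385 annual rings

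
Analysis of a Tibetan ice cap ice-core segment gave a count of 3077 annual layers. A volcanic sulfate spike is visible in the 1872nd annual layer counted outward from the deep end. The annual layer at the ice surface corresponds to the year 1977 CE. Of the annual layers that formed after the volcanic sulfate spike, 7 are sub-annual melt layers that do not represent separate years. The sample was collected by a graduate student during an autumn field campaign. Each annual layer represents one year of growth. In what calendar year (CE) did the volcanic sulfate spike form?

779 CE

The volcanic sulfate spike sits at annual layer 1872 from the deep end, so 3077 − 1872 = 1205 annual layers formed after it.
1205 − 7 false = 1198 true annual layers after the volcanic sulfate spike.
The annual layer at the ice surface is 1977 CE, so the volcanic sulfate spike dates to 1977 − 1198 = 779 CE.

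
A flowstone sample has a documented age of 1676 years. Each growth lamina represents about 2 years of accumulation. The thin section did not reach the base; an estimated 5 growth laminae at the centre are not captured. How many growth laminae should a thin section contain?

At 2 years per growth lamina, 1676 / 2 = 838 growth laminae are expected.
838 − 5 missed = 833 growth laminae expected in the prepared section.

833 growth laminae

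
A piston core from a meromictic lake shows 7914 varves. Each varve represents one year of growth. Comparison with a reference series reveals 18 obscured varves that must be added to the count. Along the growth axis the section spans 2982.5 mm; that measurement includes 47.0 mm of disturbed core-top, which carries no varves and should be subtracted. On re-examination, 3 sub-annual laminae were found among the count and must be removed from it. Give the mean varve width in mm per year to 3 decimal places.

0.370 mm per year

Correcting the raw count gives 7914 − 3 + 18 = 7929 true varves.
Net length = 2982.5 − 47.0 = 2935.5 mm.
Mean rate = 2935.5 mm / 7929 years ≈ 0.370 mm per year.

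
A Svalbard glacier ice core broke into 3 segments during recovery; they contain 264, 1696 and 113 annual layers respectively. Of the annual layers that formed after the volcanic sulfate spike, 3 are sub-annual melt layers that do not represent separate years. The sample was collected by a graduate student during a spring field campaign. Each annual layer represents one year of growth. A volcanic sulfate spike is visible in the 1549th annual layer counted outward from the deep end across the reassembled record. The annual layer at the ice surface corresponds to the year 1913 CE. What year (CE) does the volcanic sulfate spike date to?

1392 CE

Total annual layers = 264 + 1696 + 113 = 2073.
The volcanic sulfate spike sits at annual layer 1549 from the deep end, so 2073 − 1549 = 524 annual layers formed after it.
524 − 3 false = 521 true annual layers after the volcanic sulfate spike.
Counting back 521 years from 1913 CE places the volcanic sulfate spike in 1913 − 521 = 1392 CE.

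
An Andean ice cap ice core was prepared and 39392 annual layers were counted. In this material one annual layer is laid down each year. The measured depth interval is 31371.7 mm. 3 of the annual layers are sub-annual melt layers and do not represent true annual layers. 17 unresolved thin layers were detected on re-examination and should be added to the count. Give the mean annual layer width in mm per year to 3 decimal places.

True annual layer count = 39392 − 3 + 17 = 39406.
Mean rate = 31371.7 mm / 39406 years ≈ 0.796 mm per year.

0.796 mm per year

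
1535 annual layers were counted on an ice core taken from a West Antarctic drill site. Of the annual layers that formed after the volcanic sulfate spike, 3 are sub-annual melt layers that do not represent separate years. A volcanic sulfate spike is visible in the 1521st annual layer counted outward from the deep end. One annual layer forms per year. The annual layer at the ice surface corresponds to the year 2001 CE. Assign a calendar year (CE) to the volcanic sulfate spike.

Between annual layer 1521 and the ice surface there are 1535 − 1521 = 14 annual layers.
14 − 3 false = 11 true annual layers after the volcanic sulfate spike.
The annual layer at the ice surface is 2001 CE, so the volcanic sulfate spike dates to 2001 − 11 = 1990 CE.

1990 CE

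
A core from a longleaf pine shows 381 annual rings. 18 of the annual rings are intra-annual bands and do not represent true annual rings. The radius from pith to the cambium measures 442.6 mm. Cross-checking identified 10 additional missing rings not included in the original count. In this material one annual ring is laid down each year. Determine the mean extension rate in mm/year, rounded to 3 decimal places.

True annual ring count = 381 − 18 + 10 = 373.
Extension rate ≈ 442.6 / 373 = 1.187 mm/year.

1.187 mm/year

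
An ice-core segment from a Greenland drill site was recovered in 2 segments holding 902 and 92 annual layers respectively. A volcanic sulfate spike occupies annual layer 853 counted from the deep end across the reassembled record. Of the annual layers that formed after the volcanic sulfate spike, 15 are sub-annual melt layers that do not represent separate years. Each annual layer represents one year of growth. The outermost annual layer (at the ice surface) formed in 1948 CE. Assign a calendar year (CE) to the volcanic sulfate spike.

Total annual layers = 902 + 92 = 994.
The volcanic sulfate spike sits at annual layer 853 from the deep end, so 994 − 853 = 141 annual layers formed after it.
Removing the 15 false annual layers leaves 141 − 15 = 126 true annual layers beyond the volcanic sulfate spike.
1948 − 126 = 1822 CE.

1822 CE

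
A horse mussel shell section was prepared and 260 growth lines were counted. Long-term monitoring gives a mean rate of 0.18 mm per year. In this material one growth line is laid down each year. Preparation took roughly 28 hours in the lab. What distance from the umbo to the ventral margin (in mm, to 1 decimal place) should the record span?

46.8 mm

260 years of growth are recorded.
260 years at 0.18 mm/year gives 0.18 × 260 = 46.8 mm.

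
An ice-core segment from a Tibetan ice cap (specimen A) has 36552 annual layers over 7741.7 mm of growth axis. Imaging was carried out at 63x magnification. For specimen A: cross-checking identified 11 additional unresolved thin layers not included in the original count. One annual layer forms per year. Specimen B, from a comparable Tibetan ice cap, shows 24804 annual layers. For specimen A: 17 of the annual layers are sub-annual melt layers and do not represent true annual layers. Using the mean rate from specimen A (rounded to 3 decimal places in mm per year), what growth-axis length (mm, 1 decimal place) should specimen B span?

5258.4 mm

Specimen A: after corrections the count is 36552 − 17 + 11 = 36546 annual layers.
A: Extension rate ≈ 7741.7 / 36546 = 0.212 mm/yr.
B's length ≈ 0.212 × 24804 = 5258.4 mm.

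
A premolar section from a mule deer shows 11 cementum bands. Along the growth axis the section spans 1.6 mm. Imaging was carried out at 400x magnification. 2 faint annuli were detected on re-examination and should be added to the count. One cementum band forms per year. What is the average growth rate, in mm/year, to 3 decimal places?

After corrections the count is 11 + 2 = 13 cementum bands.
Extension rate ≈ 1.6 / 13 = 0.123 mm/year.

0.123 mm/year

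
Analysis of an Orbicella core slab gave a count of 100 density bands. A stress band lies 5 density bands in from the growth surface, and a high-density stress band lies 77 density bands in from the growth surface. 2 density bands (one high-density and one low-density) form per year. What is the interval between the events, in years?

Separation: 77 − 5 = 72 density bands.
With 2 density bands per year, 72 / 2 = 36 years.

36 years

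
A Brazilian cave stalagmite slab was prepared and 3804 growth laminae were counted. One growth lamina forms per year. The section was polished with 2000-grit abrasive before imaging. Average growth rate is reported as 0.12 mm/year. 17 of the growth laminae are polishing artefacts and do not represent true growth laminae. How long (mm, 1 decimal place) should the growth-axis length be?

454.4 mm

True growth lamina count = 3804 − 17 = 3787.
Predicted length = 0.12 mm/year × 3787 years = 454.4 mm.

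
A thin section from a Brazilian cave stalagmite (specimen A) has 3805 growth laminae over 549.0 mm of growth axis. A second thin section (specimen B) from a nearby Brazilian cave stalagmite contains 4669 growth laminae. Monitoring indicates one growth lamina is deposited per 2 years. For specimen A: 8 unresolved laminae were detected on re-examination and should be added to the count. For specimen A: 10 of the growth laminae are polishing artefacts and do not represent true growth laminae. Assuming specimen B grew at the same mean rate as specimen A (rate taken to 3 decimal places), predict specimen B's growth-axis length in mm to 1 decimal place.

Specimen A: after corrections the count is 3805 − 10 + 8 = 3803 growth laminae.
Specimen A: at 2 years per growth lamina, 3803 × 2 = 7606 years.
A: Mean rate = 549.0 mm / 7606 years ≈ 0.072 mm/yr.
Specimen B: at 2 years per growth lamina, 4669 × 2 = 9338 years. B's length ≈ 0.072 × 9338 = 672.3 mm.

672.3 mm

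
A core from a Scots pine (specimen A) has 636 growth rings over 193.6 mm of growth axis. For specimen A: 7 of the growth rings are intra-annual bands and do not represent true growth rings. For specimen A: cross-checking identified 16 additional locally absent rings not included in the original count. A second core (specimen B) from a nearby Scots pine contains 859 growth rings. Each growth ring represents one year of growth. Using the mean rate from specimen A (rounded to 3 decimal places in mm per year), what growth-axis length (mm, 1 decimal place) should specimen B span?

257.7 mm

Specimen A: after corrections the count is 636 − 7 + 16 = 645 growth rings.
A: Mean rate = 193.6 mm / 645 years ≈ 0.300 mm/yr.
For B, 0.300 mm/year × 859 years = 257.7 mm.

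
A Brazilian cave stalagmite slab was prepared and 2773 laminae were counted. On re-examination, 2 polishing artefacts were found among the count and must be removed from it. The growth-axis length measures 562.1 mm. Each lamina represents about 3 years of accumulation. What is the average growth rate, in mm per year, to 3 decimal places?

0.068 mm per year

Correcting the raw count gives 2773 − 2 = 2771 true laminae.
2771 laminae at 3 years each span 2771 × 3 = 8313 years.
562.1 mm over 8313 years gives 562.1 / 8313 ≈ 0.068 mm per year.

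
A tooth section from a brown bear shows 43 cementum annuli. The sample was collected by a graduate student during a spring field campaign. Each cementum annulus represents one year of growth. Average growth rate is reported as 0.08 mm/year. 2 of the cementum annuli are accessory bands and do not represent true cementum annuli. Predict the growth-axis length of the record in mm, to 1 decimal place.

3.3 mm

Adjusted count: 43 − 2 = 41 cementum annuli.
Predicted length = 0.08 mm/year × 41 years = 3.3 mm.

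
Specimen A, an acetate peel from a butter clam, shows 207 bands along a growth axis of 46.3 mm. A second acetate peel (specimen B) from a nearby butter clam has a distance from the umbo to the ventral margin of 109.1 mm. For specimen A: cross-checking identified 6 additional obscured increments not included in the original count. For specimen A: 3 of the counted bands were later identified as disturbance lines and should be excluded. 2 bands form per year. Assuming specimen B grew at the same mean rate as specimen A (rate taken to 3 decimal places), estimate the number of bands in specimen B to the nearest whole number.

Specimen A: adjusted count: 207 − 3 + 6 = 210 bands.
Specimen A: with 2 bands per year, 210 / 2 = 105 years.
A: Extension rate ≈ 46.3 / 105 = 0.441 mm/yr.
For B, 109.1 / 0.441 = 247.39 years; at 2 bands per year that is 247.39 × 2 ≈ 495 bands.

495 bands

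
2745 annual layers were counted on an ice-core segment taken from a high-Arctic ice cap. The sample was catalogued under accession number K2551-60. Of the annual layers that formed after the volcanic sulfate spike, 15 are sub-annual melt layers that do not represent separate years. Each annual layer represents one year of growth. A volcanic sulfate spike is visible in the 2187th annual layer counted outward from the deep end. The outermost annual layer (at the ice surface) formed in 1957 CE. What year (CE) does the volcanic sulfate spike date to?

The volcanic sulfate spike sits at annual layer 2187 from the deep end, so 2745 − 2187 = 558 annual layers formed after it.
Removing the 15 false annual layers leaves 558 − 15 = 543 true annual layers beyond the volcanic sulfate spike.
The annual layer at the ice surface is 1957 CE, so the volcanic sulfate spike dates to 1957 − 543 = 1414 CE.

1414 CE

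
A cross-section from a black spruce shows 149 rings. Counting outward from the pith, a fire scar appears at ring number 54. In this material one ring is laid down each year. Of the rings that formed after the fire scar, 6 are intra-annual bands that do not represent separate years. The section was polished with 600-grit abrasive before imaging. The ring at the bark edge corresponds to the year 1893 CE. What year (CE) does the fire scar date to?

Between ring 54 and the bark edge there are 149 − 54 = 95 rings.
95 − 6 false = 89 true rings after the fire scar.
1893 − 89 = 1804 CE.

1804 CE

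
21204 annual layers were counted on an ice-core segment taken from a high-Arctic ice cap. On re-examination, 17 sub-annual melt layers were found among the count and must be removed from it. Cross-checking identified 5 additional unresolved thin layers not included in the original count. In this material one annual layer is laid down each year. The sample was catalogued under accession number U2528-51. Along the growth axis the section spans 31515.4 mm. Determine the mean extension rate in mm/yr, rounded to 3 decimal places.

1.487 mm/yr

True annual layer count = 21204 − 17 + 5 = 21192.
Extension rate ≈ 31515.4 / 21192 = 1.487 mm/yr.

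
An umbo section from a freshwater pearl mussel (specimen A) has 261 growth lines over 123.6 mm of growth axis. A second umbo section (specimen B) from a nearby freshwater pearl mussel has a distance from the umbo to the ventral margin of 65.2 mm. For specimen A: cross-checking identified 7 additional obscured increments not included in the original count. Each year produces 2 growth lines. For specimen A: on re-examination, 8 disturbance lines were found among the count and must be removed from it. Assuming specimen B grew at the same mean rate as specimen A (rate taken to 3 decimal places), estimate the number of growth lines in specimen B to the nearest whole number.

Specimen A: adjusted count: 261 − 8 + 7 = 260 growth lines.
Specimen A: dividing by 2 growth lines per year: 260 / 2 = 130 years.
A: Mean rate = 123.6 mm / 130 years ≈ 0.951 mm/year.
Specimen B: 65.2 mm / 0.951 mm per year = 68.56 years; at 2 growth lines per year that is 68.56 × 2 ≈ 137 growth lines.

137 growth lines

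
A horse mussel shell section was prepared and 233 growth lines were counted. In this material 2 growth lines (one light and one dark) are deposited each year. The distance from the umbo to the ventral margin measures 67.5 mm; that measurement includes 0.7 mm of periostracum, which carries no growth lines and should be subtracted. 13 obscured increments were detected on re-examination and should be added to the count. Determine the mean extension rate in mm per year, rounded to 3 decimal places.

Adjusted count: 233 + 13 = 246 growth lines.
246 growth lines at 2 per year is 246 / 2 = 123 years.
Removing the 0.7 mm offcut leaves 67.5 − 0.7 = 66.8 mm.
Mean rate = 66.8 mm / 123 years ≈ 0.543 mm per year.

0.543 mm per year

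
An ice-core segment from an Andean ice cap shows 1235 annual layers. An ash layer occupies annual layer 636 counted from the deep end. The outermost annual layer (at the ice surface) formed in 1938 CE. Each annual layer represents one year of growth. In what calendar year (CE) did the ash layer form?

1339 CE

Between annual layer 636 and the ice surface there are 1235 − 636 = 599 annual layers.
The annual layer at the ice surface is 1938 CE, so the ash layer dates to 1938 − 599 = 1339 CE.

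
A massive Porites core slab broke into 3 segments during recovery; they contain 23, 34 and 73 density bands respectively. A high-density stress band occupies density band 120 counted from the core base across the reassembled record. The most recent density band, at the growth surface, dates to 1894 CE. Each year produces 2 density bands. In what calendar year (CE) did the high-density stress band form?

1889 CE

Total density bands = 23 + 34 + 73 = 130.
130 − 120 = 10 density bands lie beyond the high-density stress band toward the growth surface.
10 density bands at 2 per year is 10 / 2 = 5 years.
Counting back 5 years from 1894 CE places the high-density stress band in 1894 − 5 = 1889 CE.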